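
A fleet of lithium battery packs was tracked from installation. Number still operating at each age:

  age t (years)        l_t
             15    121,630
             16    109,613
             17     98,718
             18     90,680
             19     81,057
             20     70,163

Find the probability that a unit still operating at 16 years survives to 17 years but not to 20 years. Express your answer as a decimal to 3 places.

This is the probability of reaching 17 but not 20, conditional on being operational at 16: (l_17 − l_20) / l_16.
= (98,718 − 70,163) / 109,613 = 28,555 / 109,613 = 0.260507.

0.261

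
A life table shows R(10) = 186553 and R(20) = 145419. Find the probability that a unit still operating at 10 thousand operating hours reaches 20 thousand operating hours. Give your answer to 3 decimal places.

The conditional survival probability is R(20)/R(10) = 145419/186553 = 0.779505.

0.780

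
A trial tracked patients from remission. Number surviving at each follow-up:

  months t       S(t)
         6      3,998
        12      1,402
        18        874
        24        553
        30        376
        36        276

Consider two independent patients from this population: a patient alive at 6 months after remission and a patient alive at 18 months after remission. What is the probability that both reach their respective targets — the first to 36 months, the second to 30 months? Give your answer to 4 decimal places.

p₁ = S(36)/S(6) = 276/3,998 = 0.069035; p₂ = S(30)/S(18) = 376/874 = 0.430206.
P(both) = p₁ × p₂ = 0.069035 × 0.430206 = 0.029699.

0.0297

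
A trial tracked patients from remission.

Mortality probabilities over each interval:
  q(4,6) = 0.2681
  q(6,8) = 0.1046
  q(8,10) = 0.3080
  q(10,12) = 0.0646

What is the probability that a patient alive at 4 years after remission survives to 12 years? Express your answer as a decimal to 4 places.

Survival from 4 to 12 is the product of surviving each interval: (1 − 0.2681) × (1 − 0.1046) × (1 − 0.3080) × (1 − 0.0646).
= 0.7319 × 0.8954 × 0.6920 × 0.9354 = 0.424202.

0.4242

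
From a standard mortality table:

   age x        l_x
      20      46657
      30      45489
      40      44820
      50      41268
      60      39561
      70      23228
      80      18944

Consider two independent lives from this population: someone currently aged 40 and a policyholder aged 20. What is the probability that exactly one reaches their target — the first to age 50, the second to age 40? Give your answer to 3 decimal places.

0.112

p₁ = l_50/l_40 = 41268/44820 = 0.920750; p₂ = l_40/l_20 = 44820/46657 = 0.960628.
P(exactly one) = p₁(1−p₂) + (1−p₁)p₂ = 0.036252 + 0.076130 = 0.112382.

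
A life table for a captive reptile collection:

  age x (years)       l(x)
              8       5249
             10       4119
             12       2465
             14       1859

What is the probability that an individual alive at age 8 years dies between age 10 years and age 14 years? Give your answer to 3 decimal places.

This is the probability of reaching 10 but not 14, conditional on being alive at 8: (l(10) − l(14)) / l(8).
= (4119 − 1859) / 5249 = 2260 / 5249 = 0.430558.

0.431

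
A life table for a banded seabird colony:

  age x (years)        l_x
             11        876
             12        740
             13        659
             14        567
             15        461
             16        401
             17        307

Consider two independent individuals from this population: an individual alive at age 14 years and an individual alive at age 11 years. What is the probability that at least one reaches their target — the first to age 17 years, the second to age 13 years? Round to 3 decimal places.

p₁ = l_17/l_14 = 307/567 = 0.541446; p₂ = l_13/l_11 = 659/876 = 0.752283.
P(at least one) = 1 − (1−p₁)(1−p₂) = 1 − 0.458554 × 0.247717 = 0.886408.

0.886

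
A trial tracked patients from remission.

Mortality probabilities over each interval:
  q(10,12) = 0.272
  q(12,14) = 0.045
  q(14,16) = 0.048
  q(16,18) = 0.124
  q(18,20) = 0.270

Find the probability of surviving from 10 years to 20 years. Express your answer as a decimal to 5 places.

0.42325

P(survive 10→20) = (1 − 0.272) × (1 − 0.045) × (1 − 0.048) × (1 − 0.124) × (1 − 0.270).
= 0.728 × 0.955 × 0.952 × 0.876 × 0.730 = 0.423252.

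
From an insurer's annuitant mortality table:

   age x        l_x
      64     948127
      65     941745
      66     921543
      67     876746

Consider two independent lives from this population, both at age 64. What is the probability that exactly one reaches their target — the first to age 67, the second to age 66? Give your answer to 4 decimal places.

0.0991

p₁ = l_67/l_64 = 876746/948127 = 0.924714; p₂ = l_66/l_64 = 921543/948127 = 0.971962.
P(exactly one) = p₁(1−p₂) + (1−p₁)p₂ = 0.025927 + 0.073175 = 0.099102.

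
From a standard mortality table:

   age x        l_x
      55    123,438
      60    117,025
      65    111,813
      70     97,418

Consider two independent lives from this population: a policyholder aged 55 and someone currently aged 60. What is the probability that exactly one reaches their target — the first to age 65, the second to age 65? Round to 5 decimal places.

p₁ = l_65/l_55 = 111,813/123,438 = 0.905823; p₂ = l_65/l_60 = 111,813/117,025 = 0.955463.
P(exactly one) = p₁(1−p₂) + (1−p₁)p₂ = 0.040343 + 0.089983 = 0.130325.

0.13033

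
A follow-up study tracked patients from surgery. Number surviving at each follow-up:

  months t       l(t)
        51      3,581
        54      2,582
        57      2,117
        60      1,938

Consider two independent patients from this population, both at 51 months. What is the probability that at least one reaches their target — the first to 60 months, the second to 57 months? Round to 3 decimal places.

0.812

p₁ = l(60)/l(51) = 1,938/3,581 = 0.541190; p₂ = l(57)/l(51) = 2,117/3,581 = 0.591176.
P(at least one) = 1 − (1−p₁)(1−p₂) = 1 − 0.458810 × 0.408824 = 0.812427.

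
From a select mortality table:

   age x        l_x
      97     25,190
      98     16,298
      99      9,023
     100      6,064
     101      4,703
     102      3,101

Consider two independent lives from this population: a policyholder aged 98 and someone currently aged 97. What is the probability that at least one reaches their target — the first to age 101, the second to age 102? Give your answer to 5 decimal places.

p₁ = l_101/l_98 = 4,703/16,298 = 0.288563; p₂ = l_102/l_97 = 3,101/25,190 = 0.123104.
P(at least one) = 1 − (1−p₁)(1−p₂) = 1 − 0.711437 × 0.876896 = 0.376144.

0.37614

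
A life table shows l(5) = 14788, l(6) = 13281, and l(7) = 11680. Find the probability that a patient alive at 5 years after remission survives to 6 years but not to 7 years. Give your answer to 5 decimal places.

This is the probability of reaching 6 but not 7, conditional on being alive at 5: (l(6) − l(7)) / l(5).
= (13281 − 11680) / 14788 = 1601 / 14788 = 0.108263.

0.10826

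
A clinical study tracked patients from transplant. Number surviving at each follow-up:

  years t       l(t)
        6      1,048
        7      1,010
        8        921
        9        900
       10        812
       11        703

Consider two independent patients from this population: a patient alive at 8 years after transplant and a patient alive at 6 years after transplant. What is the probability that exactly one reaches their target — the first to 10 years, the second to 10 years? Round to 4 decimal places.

0.2902

p₁ = l(10)/l(8) = 812/921 = 0.881650; p₂ = l(10)/l(6) = 812/1,048 = 0.774809.
P(exactly one) = p₁(1−p₂) + (1−p₁)p₂ = 0.198540 + 0.091699 = 0.290238.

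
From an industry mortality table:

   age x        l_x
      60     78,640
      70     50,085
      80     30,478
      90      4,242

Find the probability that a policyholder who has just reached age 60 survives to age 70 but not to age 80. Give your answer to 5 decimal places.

This is the probability of reaching 70 but not 80, conditional on being alive at 60: (l_70 − l_80) / l_60.
= (50,085 − 30,478) / 78,640 = 19,607 / 78,640 = 0.249326.

0.24933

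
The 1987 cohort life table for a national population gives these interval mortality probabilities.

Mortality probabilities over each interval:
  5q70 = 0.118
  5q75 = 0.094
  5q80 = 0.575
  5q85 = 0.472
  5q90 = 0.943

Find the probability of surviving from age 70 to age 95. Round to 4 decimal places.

0.0102

Chaining the interval survival probabilities: (1 − 0.118) × (1 − 0.094) × (1 − 0.575) × (1 − 0.472) × (1 − 0.943).
= 0.882 × 0.906 × 0.425 × 0.528 × 0.057 = 0.010221.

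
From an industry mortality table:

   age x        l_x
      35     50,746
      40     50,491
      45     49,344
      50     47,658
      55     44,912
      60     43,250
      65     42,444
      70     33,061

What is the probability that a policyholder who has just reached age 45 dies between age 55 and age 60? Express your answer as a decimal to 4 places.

We want 10|5q45 = (l_55 − l_60)/l_45.
This is the probability of reaching 55 but not 60, conditional on being alive at 45: (l_55 − l_60) / l_45.
= (44,912 − 43,250) / 49,344 = 1,662 / 49,344 = 0.033682.

0.0337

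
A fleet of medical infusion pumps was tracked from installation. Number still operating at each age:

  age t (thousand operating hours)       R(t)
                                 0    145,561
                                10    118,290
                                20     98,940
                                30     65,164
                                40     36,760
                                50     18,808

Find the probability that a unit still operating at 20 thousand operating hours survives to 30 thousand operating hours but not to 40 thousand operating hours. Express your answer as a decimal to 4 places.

0.2871

This is the probability of reaching 30 but not 40, conditional on being operational at 20: (R(30) − R(40)) / R(20).
= (65,164 − 36,760) / 98,940 = 28,404 / 98,940 = 0.287083.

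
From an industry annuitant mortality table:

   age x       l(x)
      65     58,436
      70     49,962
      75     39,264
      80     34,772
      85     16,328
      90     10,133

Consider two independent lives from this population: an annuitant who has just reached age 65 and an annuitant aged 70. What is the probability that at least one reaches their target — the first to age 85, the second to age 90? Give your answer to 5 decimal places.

p₁ = l(85)/l(65) = 16,328/58,436 = 0.279417; p₂ = l(90)/l(70) = 10,133/49,962 = 0.202814.
P(at least one) = 1 − (1−p₁)(1−p₂) = 1 − 0.720583 × 0.797186 = 0.425561.

0.42556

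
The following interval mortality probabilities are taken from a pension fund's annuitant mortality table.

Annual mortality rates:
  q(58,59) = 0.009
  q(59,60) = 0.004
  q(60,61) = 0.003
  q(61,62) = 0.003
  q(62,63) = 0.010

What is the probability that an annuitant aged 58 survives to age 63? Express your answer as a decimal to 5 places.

Chaining the interval survival probabilities: (1 − 0.009) × (1 − 0.004) × (1 − 0.003) × (1 − 0.003) × (1 − 0.010).
= 0.991 × 0.996 × 0.997 × 0.997 × 0.990 = 0.971311.

0.97131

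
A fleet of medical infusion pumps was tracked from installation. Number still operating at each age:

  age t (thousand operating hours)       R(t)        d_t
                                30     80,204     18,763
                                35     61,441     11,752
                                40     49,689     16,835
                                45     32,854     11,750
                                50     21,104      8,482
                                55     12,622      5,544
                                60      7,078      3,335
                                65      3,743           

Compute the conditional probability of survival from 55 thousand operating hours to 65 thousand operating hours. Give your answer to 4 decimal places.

The conditional survival probability is R(65)/R(55) = 3,743/12,622 = 0.296546.

0.2965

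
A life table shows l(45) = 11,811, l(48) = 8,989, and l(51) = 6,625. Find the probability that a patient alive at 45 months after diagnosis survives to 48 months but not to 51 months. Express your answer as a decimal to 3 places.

0.200

This is the probability of reaching 48 but not 51, conditional on being alive at 45: (l(48) − l(51)) / l(45).
= (8,989 − 6,625) / 11,811 = 2,364 / 11,811 = 0.200152.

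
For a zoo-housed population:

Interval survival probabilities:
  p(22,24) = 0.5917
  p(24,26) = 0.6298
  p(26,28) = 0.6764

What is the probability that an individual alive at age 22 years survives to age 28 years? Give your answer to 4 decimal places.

P(survive 22→28) = 0.5917 × 0.6298 × 0.6764.
= 0.252062.

0.2521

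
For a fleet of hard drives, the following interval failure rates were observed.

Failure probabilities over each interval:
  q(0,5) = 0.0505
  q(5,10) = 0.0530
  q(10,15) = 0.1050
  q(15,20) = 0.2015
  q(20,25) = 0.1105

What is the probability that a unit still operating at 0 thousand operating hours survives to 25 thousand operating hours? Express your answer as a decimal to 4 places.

0.5716

The overall survival probability is (1 − 0.0505) × (1 − 0.0530) × (1 − 0.1050) × (1 − 0.2015) × (1 − 0.1105).
= 0.9495 × 0.9470 × 0.8950 × 0.7985 × 0.8895 = 0.571596.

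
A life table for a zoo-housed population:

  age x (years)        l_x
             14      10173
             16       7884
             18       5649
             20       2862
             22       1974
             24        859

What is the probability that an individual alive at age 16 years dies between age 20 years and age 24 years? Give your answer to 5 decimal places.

0.25406

This is the probability of reaching 20 but not 24, conditional on being alive at 16: (l_20 − l_24) / l_16.
= (2862 − 859) / 7884 = 2003 / 7884 = 0.254059.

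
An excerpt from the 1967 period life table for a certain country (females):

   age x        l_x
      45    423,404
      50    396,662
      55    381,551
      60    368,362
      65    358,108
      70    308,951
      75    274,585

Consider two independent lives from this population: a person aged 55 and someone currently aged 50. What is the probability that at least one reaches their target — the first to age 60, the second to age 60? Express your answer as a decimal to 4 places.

p₁ = l_60/l_55 = 368,362/381,551 = 0.965433; p₂ = l_60/l_50 = 368,362/396,662 = 0.928655.
P(at least one) = 1 − (1−p₁)(1−p₂) = 1 − 0.034567 × 0.071345 = 0.997534.

0.9975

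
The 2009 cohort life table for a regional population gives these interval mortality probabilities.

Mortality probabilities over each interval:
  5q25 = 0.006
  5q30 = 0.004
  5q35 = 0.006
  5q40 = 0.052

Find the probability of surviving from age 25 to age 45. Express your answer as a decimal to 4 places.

0.9329

Chaining the interval survival probabilities: (1 − 0.006) × (1 − 0.004) × (1 − 0.006) × (1 − 0.052).
= 0.994 × 0.996 × 0.994 × 0.948 = 0.932911.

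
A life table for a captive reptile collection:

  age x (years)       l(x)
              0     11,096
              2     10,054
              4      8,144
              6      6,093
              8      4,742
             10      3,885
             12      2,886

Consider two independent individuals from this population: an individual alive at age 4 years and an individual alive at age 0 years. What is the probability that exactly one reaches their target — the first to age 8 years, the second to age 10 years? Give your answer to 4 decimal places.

p₁ = l(8)/l(4) = 4,742/8,144 = 0.582269; p₂ = l(10)/l(0) = 3,885/11,096 = 0.350126.
P(exactly one) = p₁(1−p₂) + (1−p₁)p₂ = 0.378401 + 0.146258 = 0.524660.

0.5247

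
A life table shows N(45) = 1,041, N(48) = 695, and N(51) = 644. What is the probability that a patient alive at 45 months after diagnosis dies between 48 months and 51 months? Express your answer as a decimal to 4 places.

This is the probability of reaching 48 but not 51, conditional on being alive at 45: (N(48) − N(51)) / N(45).
= (695 − 644) / 1,041 = 51 / 1,041 = 0.048991.

0.0490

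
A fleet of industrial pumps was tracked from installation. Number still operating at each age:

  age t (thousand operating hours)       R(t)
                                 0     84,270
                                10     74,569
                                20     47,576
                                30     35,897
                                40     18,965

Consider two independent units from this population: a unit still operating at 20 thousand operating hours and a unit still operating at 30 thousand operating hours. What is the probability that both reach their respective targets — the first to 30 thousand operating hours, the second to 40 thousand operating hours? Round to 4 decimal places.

p₁ = R(30)/R(20) = 35,897/47,576 = 0.754519; p₂ = R(40)/R(30) = 18,965/35,897 = 0.528317.
P(both) = p₁ × p₂ = 0.754519 × 0.528317 = 0.398625.

0.3986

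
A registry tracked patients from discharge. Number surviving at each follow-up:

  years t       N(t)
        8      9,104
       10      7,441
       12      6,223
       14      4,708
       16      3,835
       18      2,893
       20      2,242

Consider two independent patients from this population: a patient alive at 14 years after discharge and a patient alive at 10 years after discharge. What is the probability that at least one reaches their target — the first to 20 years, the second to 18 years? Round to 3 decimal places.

p₁ = N(20)/N(14) = 2,242/4,708 = 0.476211; p₂ = N(18)/N(10) = 2,893/7,441 = 0.388792.
P(at least one) = 1 − (1−p₁)(1−p₂) = 1 − 0.523789 × 0.611208 = 0.679856.

0.680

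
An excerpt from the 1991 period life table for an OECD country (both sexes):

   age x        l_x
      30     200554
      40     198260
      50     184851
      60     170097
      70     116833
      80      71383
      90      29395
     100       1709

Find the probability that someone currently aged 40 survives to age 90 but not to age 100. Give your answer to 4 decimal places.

0.1396

We want 50|10q40 = (l_90 − l_100)/l_40.
This is the probability of reaching 90 but not 100, conditional on being alive at 40: (l_90 − l_100) / l_40.
= (29395 − 1709) / 198260 = 27686 / 198260 = 0.139645.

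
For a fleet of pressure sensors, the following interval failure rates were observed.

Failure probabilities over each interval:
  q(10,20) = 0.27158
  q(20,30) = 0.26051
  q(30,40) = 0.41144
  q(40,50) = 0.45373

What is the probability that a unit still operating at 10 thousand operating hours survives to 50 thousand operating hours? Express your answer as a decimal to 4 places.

0.1732

Survival from 10 to 50 is the product of surviving each interval: (1 − 0.27158) × (1 − 0.26051) × (1 − 0.41144) × (1 − 0.45373).
= 0.72842 × 0.73949 × 0.58856 × 0.54627 = 0.173186.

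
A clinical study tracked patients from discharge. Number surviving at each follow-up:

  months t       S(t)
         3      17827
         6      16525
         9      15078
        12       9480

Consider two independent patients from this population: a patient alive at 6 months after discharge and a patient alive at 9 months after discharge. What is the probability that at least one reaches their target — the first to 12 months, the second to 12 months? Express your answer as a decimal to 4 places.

p₁ = S(12)/S(6) = 9480/16525 = 0.573676; p₂ = S(12)/S(9) = 9480/15078 = 0.628731.
P(at least one) = 1 − (1−p₁)(1−p₂) = 1 − 0.426324 × 0.371269 = 0.841719.

0.8417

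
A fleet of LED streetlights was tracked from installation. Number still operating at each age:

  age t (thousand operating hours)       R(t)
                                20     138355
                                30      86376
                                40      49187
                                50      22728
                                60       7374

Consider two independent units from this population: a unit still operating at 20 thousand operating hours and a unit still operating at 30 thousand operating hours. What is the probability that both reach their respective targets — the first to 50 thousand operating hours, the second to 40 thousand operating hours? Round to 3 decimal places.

p₁ = R(50)/R(20) = 22728/138355 = 0.164273; p₂ = R(40)/R(30) = 49187/86376 = 0.569452.
P(both) = p₁ × p₂ = 0.164273 × 0.569452 = 0.093546.

0.094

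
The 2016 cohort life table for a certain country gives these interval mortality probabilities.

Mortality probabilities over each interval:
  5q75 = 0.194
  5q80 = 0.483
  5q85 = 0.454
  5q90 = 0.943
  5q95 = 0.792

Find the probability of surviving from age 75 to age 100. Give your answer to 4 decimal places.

0.0027

Survival from 75 to 100 is the product of surviving each interval: (1 − 0.194) × (1 − 0.483) × (1 − 0.454) × (1 − 0.943) × (1 − 0.792).
= 0.806 × 0.517 × 0.546 × 0.057 × 0.208 = 0.002697.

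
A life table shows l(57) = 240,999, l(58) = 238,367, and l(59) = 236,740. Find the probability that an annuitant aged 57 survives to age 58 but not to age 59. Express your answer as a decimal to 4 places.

This is the probability of reaching 58 but not 59, conditional on being alive at 57: (l(58) − l(59)) / l(57).
= (238,367 − 236,740) / 240,999 = 1,627 / 240,999 = 0.006751.

0.0068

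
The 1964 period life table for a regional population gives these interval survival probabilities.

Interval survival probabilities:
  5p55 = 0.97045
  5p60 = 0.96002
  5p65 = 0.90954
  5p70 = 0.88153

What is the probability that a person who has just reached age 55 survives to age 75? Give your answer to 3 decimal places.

0.747

20p55 = 0.97045 × 0.96002 × 0.90954 × 0.88153.
= 0.746986.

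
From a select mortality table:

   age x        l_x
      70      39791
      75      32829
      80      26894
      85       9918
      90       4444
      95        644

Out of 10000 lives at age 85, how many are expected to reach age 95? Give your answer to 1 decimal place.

649.3

The relevant probability is 644/9918 = 0.064932.
Expected number = 10000 × 0.064932 = 649.3.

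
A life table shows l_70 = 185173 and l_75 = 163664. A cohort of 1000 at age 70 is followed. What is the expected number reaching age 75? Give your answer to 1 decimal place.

883.8

The relevant probability is 163664/185173 = 0.883844.
Expected number = 1000 × 0.883844 = 883.8.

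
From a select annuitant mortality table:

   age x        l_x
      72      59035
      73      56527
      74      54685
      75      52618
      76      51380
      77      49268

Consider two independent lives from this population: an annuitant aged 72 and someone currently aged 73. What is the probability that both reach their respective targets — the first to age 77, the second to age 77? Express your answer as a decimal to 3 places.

0.727

p₁ = l_77/l_72 = 49268/59035 = 0.834556; p₂ = l_77/l_73 = 49268/56527 = 0.871583.
P(both) = p₁ × p₂ = 0.834556 × 0.871583 = 0.727385.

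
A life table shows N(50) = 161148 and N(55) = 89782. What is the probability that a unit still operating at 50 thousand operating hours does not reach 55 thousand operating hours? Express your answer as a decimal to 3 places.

0.443

P(fail before 55 | operational at 50) = 1 − N(55)/N(50) = 1 − 89782/161148 = (71366)/161148 = 0.442860.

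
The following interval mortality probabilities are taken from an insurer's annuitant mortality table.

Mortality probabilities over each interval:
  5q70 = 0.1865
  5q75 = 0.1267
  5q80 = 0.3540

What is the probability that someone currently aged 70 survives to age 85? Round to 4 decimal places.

0.4589

The overall survival probability is (1 − 0.1865) × (1 − 0.1267) × (1 − 0.3540).
= 0.8135 × 0.8733 × 0.6460 = 0.458937.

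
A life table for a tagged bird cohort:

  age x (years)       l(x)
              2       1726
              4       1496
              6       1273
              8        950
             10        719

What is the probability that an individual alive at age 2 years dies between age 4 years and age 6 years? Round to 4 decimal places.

0.1292

This is the probability of reaching 4 but not 6, conditional on being alive at 2: (l(4) − l(6)) / l(2).
= (1496 − 1273) / 1726 = 223 / 1726 = 0.129200.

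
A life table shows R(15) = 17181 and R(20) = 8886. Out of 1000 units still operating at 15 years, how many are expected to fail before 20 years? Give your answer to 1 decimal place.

The relevant probability is 1 − 8886/17181 = 0.482801.
Expected number = 1000 × 0.482801 = 482.8.

482.8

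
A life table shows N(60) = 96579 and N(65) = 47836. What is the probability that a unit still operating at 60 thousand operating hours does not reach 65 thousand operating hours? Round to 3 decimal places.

P(fail before 65 | operational at 60) = 1 − N(65)/N(60) = 1 − 47836/96579 = (48743)/96579 = 0.504696.

0.505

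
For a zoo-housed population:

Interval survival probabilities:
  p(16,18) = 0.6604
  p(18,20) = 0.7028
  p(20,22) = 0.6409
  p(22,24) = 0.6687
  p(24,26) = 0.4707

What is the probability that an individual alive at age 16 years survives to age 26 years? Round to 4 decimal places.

P(survive 16→26) = 0.6604 × 0.7028 × 0.6409 × 0.6687 × 0.4707.
= 0.093628.

0.0936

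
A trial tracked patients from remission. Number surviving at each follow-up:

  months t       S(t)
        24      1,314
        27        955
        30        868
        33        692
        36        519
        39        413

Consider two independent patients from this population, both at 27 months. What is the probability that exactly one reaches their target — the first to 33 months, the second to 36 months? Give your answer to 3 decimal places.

p₁ = S(33)/S(27) = 692/955 = 0.724607; p₂ = S(36)/S(27) = 519/955 = 0.543455.
P(exactly one) = p₁(1−p₂) + (1−p₁)p₂ = 0.330816 + 0.149664 = 0.480479.

0.480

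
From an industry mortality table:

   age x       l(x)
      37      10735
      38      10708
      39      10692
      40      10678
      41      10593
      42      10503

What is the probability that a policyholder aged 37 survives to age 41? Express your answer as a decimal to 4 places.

0.9868

The conditional survival probability is l(41)/l(37) = 10593/10735 = 0.986772.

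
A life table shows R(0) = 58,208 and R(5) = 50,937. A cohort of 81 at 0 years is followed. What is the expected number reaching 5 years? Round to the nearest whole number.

71

The relevant probability is 50,937/58,208 = 0.875086.
Expected number = 81 × 0.875086 = 71.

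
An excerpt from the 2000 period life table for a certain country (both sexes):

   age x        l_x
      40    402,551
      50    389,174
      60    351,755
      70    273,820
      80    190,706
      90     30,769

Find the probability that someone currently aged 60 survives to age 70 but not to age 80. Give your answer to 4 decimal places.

0.2363

This is the probability of reaching 70 but not 80, conditional on being alive at 60: (l_70 − l_80) / l_60.
= (273,820 − 190,706) / 351,755 = 83,114 / 351,755 = 0.236284.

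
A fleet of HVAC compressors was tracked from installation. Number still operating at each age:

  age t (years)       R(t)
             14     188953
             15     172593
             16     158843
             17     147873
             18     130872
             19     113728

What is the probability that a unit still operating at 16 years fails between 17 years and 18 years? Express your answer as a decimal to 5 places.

This is the probability of reaching 17 but not 18, conditional on being operational at 16: (R(17) − R(18)) / R(16).
= (147873 − 130872) / 158843 = 17001 / 158843 = 0.107030.

0.10703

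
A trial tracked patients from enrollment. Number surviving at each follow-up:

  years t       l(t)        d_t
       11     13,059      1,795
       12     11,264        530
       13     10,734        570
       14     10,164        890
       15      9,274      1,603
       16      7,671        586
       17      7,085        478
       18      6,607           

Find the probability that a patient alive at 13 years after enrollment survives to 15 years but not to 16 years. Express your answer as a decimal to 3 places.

0.149

This is the probability of reaching 15 but not 16, conditional on being alive at 13: (l(15) − l(16)) / l(13).
= (9,274 − 7,671) / 10,734 = 1,603 / 10,734 = 0.149339.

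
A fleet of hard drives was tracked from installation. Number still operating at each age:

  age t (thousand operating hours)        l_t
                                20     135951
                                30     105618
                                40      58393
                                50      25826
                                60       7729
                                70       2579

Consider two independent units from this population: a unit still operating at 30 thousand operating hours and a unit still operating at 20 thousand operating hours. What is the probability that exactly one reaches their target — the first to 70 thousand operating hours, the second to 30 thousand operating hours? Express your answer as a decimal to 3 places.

p₁ = l_70/l_30 = 2579/105618 = 0.024418; p₂ = l_30/l_20 = 105618/135951 = 0.776883.
P(exactly one) = p₁(1−p₂) + (1−p₁)p₂ = 0.005448 + 0.757913 = 0.763361.

0.763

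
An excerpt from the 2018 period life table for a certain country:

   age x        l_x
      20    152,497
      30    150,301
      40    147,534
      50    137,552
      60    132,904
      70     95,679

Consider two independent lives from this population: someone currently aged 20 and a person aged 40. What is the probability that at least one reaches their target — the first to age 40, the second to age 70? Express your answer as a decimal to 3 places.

0.989

p₁ = l_40/l_20 = 147,534/152,497 = 0.967455; p₂ = l_70/l_40 = 95,679/147,534 = 0.648522.
P(at least one) = 1 − (1−p₁)(1−p₂) = 1 − 0.032545 × 0.351478 = 0.988561.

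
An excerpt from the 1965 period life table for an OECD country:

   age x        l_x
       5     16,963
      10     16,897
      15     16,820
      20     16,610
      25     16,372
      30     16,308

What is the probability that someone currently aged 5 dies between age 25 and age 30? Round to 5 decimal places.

We want 20|5q5 = (l_25 − l_30)/l_5.
This is the probability of reaching 25 but not 30, conditional on being alive at 5: (l_25 − l_30) / l_5.
= (16,372 − 16,308) / 16,963 = 64 / 16,963 = 0.003773.

0.00377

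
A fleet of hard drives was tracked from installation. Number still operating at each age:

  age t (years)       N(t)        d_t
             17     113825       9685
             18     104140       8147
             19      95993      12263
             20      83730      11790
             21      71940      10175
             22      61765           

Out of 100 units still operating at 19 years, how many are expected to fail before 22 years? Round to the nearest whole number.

36

The relevant probability is 1 − 61765/95993 = 0.356568.
Expected number = 100 × 0.356568 = 36.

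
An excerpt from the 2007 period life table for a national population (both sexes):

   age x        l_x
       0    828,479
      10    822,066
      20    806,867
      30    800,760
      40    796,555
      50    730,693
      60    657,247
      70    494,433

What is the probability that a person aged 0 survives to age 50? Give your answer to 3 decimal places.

0.882

The conditional survival probability is l_50/l_0 = 730,693/828,479 = 0.881969.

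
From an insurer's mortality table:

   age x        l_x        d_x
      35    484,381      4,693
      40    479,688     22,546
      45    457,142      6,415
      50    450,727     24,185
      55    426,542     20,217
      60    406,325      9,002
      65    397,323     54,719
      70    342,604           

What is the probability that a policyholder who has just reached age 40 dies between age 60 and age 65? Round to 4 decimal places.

0.0188

This is the probability of reaching 60 but not 65, conditional on being alive at 40: (l_60 − l_65) / l_40.
= (406,325 − 397,323) / 479,688 = 9,002 / 479,688 = 0.018766.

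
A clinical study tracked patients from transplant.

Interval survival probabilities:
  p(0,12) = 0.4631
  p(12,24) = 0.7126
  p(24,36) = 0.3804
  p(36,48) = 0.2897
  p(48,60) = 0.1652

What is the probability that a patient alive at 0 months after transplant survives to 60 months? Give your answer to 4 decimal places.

P(survive 0→60) = 0.4631 × 0.7126 × 0.3804 × 0.2897 × 0.1652.
= 0.006008.

0.0060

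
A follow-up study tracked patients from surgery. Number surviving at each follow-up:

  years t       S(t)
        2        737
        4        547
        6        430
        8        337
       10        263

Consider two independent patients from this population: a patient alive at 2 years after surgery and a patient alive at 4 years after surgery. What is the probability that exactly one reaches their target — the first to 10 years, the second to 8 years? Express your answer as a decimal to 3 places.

p₁ = S(10)/S(2) = 263/737 = 0.356852; p₂ = S(8)/S(4) = 337/547 = 0.616088.
P(exactly one) = p₁(1−p₂) + (1−p₁)p₂ = 0.137000 + 0.396236 = 0.533236.

0.533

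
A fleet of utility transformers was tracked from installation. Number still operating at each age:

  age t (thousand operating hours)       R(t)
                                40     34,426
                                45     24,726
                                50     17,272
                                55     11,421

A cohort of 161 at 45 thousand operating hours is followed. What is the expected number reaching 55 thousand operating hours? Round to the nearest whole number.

74

The relevant probability is 11,421/24,726 = 0.461902.
Expected number = 161 × 0.461902 = 74.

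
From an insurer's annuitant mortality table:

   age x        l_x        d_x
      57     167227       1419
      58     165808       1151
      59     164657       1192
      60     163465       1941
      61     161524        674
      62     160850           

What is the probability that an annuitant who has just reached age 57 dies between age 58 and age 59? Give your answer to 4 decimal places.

We want 1|1q57 = (l_58 − l_59)/l_57.
This is the probability of reaching 58 but not 59, conditional on being alive at 57: (l_58 − l_59) / l_57.
= (165808 − 164657) / 167227 = 1151 / 167227 = 0.006883.

0.0069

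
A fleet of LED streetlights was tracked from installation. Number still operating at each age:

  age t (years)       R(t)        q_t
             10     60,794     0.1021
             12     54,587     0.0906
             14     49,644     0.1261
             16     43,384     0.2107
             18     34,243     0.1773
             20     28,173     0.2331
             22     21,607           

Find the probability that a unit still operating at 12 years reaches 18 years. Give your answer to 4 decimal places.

The conditional survival probability is R(18)/R(12) = 34,243/54,587 = 0.627311.

0.6273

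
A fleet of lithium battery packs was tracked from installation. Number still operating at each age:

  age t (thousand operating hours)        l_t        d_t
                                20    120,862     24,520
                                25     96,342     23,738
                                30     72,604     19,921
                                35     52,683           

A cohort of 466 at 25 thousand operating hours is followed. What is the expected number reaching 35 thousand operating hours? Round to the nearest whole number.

The relevant probability is 52,683/96,342 = 0.546833.
Expected number = 466 × 0.546833 = 255.

255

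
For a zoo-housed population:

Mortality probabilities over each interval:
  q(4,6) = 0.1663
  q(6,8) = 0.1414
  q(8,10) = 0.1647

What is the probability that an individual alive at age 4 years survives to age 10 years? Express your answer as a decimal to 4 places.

The overall survival probability is (1 − 0.1663) × (1 − 0.1414) × (1 − 0.1647).
= 0.8337 × 0.8586 × 0.8353 = 0.597920.

0.5979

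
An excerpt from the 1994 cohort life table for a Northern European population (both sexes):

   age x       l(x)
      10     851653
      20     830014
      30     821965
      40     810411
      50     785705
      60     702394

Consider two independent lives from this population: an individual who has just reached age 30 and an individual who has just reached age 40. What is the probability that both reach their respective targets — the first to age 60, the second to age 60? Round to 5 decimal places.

p₁ = l(60)/l(30) = 702394/821965 = 0.854530; p₂ = l(60)/l(40) = 702394/810411 = 0.866713.
P(both) = p₁ × p₂ = 0.854530 × 0.866713 = 0.740632.

0.74063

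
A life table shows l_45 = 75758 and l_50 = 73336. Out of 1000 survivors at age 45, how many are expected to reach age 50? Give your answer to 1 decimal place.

The relevant probability is 73336/75758 = 0.968030.
Expected number = 1000 × 0.968030 = 968.0.

968.0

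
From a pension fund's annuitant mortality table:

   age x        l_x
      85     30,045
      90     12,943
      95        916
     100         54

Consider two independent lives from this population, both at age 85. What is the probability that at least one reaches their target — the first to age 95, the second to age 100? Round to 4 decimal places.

p₁ = l_95/l_85 = 916/30,045 = 0.030488; p₂ = l_100/l_85 = 54/30,045 = 0.001797.
P(at least one) = 1 − (1−p₁)(1−p₂) = 1 − 0.969512 × 0.998203 = 0.032230.

0.0322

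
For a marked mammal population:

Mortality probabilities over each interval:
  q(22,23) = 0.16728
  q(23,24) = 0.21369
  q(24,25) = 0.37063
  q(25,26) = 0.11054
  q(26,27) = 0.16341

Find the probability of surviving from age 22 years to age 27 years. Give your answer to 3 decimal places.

0.307

Chaining the interval survival probabilities: (1 − 0.16728) × (1 − 0.21369) × (1 − 0.37063) × (1 − 0.11054) × (1 − 0.16341).
= 0.83272 × 0.78631 × 0.62937 × 0.88946 × 0.83659 = 0.306646.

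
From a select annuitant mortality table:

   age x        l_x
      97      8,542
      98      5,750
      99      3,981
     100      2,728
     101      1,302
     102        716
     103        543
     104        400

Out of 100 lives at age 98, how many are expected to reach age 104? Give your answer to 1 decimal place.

7.0

The relevant probability is 400/5,750 = 0.069565.
Expected number = 100 × 0.069565 = 7.0.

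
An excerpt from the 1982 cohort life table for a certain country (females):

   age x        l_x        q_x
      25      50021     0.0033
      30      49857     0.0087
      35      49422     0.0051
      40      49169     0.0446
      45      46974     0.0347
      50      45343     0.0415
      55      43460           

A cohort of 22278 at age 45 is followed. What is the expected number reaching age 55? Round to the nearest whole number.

20611

The relevant probability is 43460/46974 = 0.925193.
Expected number = 22278 × 0.925193 = 20611.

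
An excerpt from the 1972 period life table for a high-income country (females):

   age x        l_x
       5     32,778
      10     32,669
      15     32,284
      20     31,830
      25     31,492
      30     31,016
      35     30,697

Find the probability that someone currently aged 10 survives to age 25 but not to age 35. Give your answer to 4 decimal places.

0.0243

We want 15|10q10 = (l_25 − l_35)/l_10.
This is the probability of reaching 25 but not 35, conditional on being alive at 10: (l_25 − l_35) / l_10.
= (31,492 − 30,697) / 32,669 = 795 / 32,669 = 0.024335.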